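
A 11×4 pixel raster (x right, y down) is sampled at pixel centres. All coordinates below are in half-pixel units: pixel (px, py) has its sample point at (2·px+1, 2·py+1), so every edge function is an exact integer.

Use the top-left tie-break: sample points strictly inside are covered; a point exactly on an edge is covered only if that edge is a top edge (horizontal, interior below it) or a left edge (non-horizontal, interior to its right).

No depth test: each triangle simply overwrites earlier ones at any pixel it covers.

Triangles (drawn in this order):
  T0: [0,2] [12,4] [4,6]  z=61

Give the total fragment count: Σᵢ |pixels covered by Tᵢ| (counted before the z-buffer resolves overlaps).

T0:
  2·area = 40
  edge (0, 2)→(12, 4): d=(12,2) right/bottom  bias=-1
  edge (12, 4)→(4, 6): d=(-8,2) right/bottom  bias=-1
  edge (4, 6)→(0, 2): d=(-4,-4) top-left  bias=+0
    (0,1)@(1, 3): e=[10,30,0] → X  [on edge]
    (1,1)@(3, 3): e=[6,26,8] → X
    (2,1)@(5, 3): e=[2,22,16] → X
    (3,1)@(7, 3): e=[-2,18,24] → .
    (0,2)@(1, 5): e=[34,14,-8] → .
    (1,2)@(3, 5): e=[30,10,0] → X  [on edge]
    (3,2)@(7, 5): e=[22,2,16] → X
    (4,2)@(9, 5): e=[18,-2,24] → .
    (1,3)@(3, 7): e=[54,-6,-8] → .
    (2,3)@(5, 7): e=[50,-10,0] → .  [on edge]
    (3,3)@(7, 7): e=[46,-14,8] → .
  covered (6 px):
    . . . . . . . . . . .
    X X X . . . . . . . .
    . X X X . . . . . . .
    . . . . . . . . . . .

Final: 6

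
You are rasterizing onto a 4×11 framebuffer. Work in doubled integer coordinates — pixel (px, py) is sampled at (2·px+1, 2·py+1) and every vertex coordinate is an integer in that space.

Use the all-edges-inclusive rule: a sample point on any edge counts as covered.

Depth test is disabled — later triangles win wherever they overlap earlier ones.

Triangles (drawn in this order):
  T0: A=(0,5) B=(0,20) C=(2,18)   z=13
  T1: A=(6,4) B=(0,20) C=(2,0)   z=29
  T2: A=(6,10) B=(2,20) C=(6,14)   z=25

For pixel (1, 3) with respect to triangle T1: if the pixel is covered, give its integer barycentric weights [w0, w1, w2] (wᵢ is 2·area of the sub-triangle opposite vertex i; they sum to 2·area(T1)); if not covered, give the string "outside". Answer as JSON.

T0:
  2·area = 30  (B↔C swapped to make it positive)
  edge (0, 5)→(2, 18): d=(2,13) inclusive
  edge (2, 18)→(0, 20): d=(-2,2) inclusive
  edge (0, 20)→(0, 5): d=(0,-15) inclusive
    (0,6)@(1, 13): e=[3,12,15] → X
    (1,6)@(3, 13): e=[-23,8,45] → .
    (3,6)@(7, 13): e=[-75,0,105] → .  [on edge]
    (0,7)@(1, 15): e=[7,8,15] → X
    (1,7)@(3, 15): e=[-19,4,45] → .
    (2,7)@(5, 15): e=[-45,0,75] → .  [on edge]
    (0,8)@(1, 17): e=[11,4,15] → X
    (1,8)@(3, 17): e=[-15,0,45] → .  [on edge]
    (0,9)@(1, 19): e=[15,0,15] → X  [on edge]
    (1,9)@(3, 19): e=[-11,-4,45] → .
    (0,10)@(1, 21): e=[19,-4,15] → .
  covered (4 px):
    . . . .
    . . . .
    . . . .
    . . . .
    . . . .
    . . . .
    X . . .
    X . . .
    X . . .
    X . . .
    . . . .
T1:
  2·area = 88
  edge (6, 4)→(0, 20): d=(-6,16) inclusive
  edge (0, 20)→(2, 0): d=(2,-20) inclusive
  edge (2, 0)→(6, 4): d=(4,4) inclusive
    (1,0)@(3, 1): e=[66,22,0] → X  [on edge]
    (2,0)@(5, 1): e=[34,62,-8] → .
    (1,1)@(3, 3): e=[54,26,8] → X
    (2,1)@(5, 3): e=[22,66,0] → X  [on edge]
    (3,1)@(7, 3): e=[-10,106,-8] → .
    (1,2)@(3, 5): e=[42,30,16] → X
    (3,2)@(7, 5): e=[-22,110,0] → .  [on edge]
    (1,3)@(3, 7): e=[30,34,24] → X
    (2,3)@(5, 7): e=[-2,74,16] → .
    (1,4)@(3, 9): e=[18,38,32] → X
    (2,4)@(5, 9): e=[-14,78,24] → .
    (0,5)@(1, 11): e=[38,2,48] → X
  covered (12 px):
    . X . .
    . X X .
    . X X .
    . X . .
    . X . .
    X X . .
    X . . .
    X . . .
    X . . .
    . . . .
    . . . .
T2:
  2·area = 16  (B↔C swapped to make it positive)
  edge (6, 10)→(6, 14): d=(0,4) inclusive
  edge (6, 14)→(2, 20): d=(-4,6) inclusive
  edge (2, 20)→(6, 10): d=(4,-10) inclusive
    (2,6)@(5, 13): e=[4,10,2] → X
    (3,6)@(7, 13): e=[-4,-2,22] → .
    (2,7)@(5, 15): e=[4,2,10] → X
    (3,7)@(7, 15): e=[-4,-10,30] → .
    (2,8)@(5, 17): e=[4,-6,18] → .
  covered (2 px):
    . . . .
    . . . .
    . . . .
    . . . .
    . . . .
    . . . .
    . . X .
    . . X .
    . . . .
    . . . .
    . . . .

Final: [34,24,30]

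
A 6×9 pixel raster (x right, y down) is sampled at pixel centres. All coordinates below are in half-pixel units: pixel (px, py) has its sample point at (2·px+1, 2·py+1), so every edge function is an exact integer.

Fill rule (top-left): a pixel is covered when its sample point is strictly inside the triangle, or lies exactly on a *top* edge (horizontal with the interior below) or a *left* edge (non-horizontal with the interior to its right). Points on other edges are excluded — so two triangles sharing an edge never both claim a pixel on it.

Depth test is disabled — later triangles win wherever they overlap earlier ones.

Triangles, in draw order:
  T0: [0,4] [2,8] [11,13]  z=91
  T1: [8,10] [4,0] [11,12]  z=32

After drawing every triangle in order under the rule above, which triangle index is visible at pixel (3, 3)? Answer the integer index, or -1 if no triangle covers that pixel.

T0:
  2·area = 26  (B↔C swapped to make it positive)
  edge (0, 4)→(11, 13): d=(11,9) right/bottom  bias=-1
  edge (11, 13)→(2, 8): d=(-9,-5) top-left  bias=+0
  edge (2, 8)→(0, 4): d=(-2,-4) top-left  bias=+0
    (0,2)@(1, 5): e=[2,22,2] → X
    (1,2)@(3, 5): e=[-16,32,10] → .
    (0,3)@(1, 7): e=[24,4,-2] → .
    (1,3)@(3, 7): e=[6,14,6] → X
    (2,3)@(5, 7): e=[-12,24,14] → .
    (1,4)@(3, 9): e=[28,-4,2] → .
    (2,4)@(5, 9): e=[10,6,10] → X
    (3,4)@(7, 9): e=[-8,16,18] → .
    (2,5)@(5, 11): e=[32,-12,6] → .
    (5,6)@(11, 13): e=[0,0,26] → .  [on edge]
  covered (3 px):
    . . . . . .
    . . . . . .
    X . . . . .
    . X . . . .
    . . X . . .
    . . . . . .
    . . . . . .
    . . . . . .
    . . . . . .
T1:
  2·area = 22
  edge (8, 10)→(4, 0): d=(-4,-10) top-left  bias=+0
  edge (4, 0)→(11, 12): d=(7,12) right/bottom  bias=-1
  edge (11, 12)→(8, 10): d=(-3,-2) top-left  bias=+0
    (3,3)@(7, 7): e=[2,13,7] → X
    (4,3)@(9, 7): e=[22,-11,11] → .
    (3,4)@(7, 9): e=[-6,27,1] → .
    (4,4)@(9, 9): e=[14,3,5] → X
    (5,4)@(11, 9): e=[34,-21,9] → .
    (4,5)@(9, 11): e=[6,17,-1] → .
  covered (2 px):
    . . . . . .
    . . . . . .
    . . . . . .
    . . . X . .
    . . . . X .
    . . . . . .
    . . . . . .
    . . . . . .
    . . . . . .

Z-buffer (winner per pixel, '.' = empty):
  . . . . . .
  . . . . . .
  0 . . . . .
  . 0 . 1 . .
  . . 0 . 1 .
  . . . . . .
  . . . . . .
  . . . . . .
  . . . . . .

Answer: 1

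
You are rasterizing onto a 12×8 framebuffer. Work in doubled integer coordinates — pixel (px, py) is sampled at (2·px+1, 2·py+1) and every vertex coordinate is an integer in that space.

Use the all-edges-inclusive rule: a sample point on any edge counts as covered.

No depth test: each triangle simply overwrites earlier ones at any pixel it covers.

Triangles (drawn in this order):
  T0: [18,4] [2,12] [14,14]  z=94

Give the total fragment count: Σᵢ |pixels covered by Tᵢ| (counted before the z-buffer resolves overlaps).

T0:
  2·area = 128  (B↔C swapped to make it positive)
  edge (18, 4)→(14, 14): d=(-4,10) inclusive
  edge (14, 14)→(2, 12): d=(-12,-2) inclusive
  edge (2, 12)→(18, 4): d=(16,-8) inclusive
    (8,2)@(17, 5): e=[6,114,8] → X
    (9,2)@(19, 5): e=[-14,118,24] → .
    (6,3)@(13, 7): e=[38,82,8] → X
    (7,3)@(15, 7): e=[18,86,24] → X
    (8,3)@(17, 7): e=[-2,90,40] → .
    (4,4)@(9, 9): e=[70,50,8] → X
    (5,4)@(11, 9): e=[50,54,24] → X
    (8,4)@(17, 9): e=[-10,66,72] → .
    (2,5)@(5, 11): e=[102,18,8] → X
    (3,5)@(7, 11): e=[82,22,24] → X
    (8,5)@(17, 11): e=[-18,42,104] → .
    (2,6)@(5, 13): e=[94,-6,40] → .
  covered (16 px):
    . . . . . . . . . . . .
    . . . . . . . . . . . .
    . . . . . . . . X . . .
    . . . . . . X X . . . .
    . . . . X X X X . . . .
    . . X X X X X X . . . .
    . . . . X X X . . . . .
    . . . . . . . . . . . .

Final: 16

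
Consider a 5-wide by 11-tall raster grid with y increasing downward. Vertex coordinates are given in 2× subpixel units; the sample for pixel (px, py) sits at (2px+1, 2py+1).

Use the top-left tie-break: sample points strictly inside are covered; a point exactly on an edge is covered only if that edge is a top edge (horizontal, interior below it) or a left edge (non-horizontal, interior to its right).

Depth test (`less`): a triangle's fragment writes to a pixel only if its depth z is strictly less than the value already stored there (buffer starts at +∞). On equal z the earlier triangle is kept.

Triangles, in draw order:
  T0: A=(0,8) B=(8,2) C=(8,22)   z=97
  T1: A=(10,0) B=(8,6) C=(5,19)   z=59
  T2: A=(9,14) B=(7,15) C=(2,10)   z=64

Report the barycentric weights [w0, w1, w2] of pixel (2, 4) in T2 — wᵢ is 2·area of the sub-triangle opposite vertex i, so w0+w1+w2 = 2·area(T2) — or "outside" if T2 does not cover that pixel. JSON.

T0:
  2·area = 160
  edge (0, 8)→(8, 2): d=(8,-6) top-left  bias=+0
  edge (8, 2)→(8, 22): d=(0,20) right/bottom  bias=-1
  edge (8, 22)→(0, 8): d=(-8,-14) top-left  bias=+0
    (3,1)@(7, 3): e=[2,20,138] → #
    (4,1)@(9, 3): e=[14,-20,166] → ·
    (2,2)@(5, 5): e=[6,60,94] → #
    (4,2)@(9, 5): e=[30,-20,150] → ·
    (1,3)@(3, 7): e=[10,100,50] → #
    (4,3)@(9, 7): e=[46,-20,134] → ·
    (0,4)@(1, 9): e=[14,140,6] → #
    (4,4)@(9, 9): e=[62,-20,118] → ·
    (0,5)@(1, 11): e=[30,140,-10] → ·
    (1,5)@(3, 11): e=[42,100,18] → #
    (4,5)@(9, 11): e=[78,-20,102] → ·
    (1,6)@(3, 13): e=[58,100,2] → #
  covered (20 px):
    · · · · ·
    · · · # ·
    · · # # ·
    · # # # ·
    # # # # ·
    · # # # ·
    · # # # ·
    · · # # ·
    · · · # ·
    · · · # ·
    · · · · ·
T1:
  2·area = 8  (B↔C swapped to make it positive)
  edge (10, 0)→(5, 19): d=(-5,19) right/bottom  bias=-1
  edge (5, 19)→(8, 6): d=(3,-13) top-left  bias=+0
  edge (8, 6)→(10, 0): d=(2,-6) top-left  bias=+0
    (4,1)@(9, 3): e=[4,4,0] → #  [on edge]
    (4,2)@(9, 5): e=[-6,10,4] → ·
    (3,4)@(7, 9): e=[12,-4,0] → ·  [on edge]
    (3,5)@(7, 11): e=[2,2,4] → #
    (4,5)@(9, 11): e=[-36,28,16] → ·
    (3,6)@(7, 13): e=[-8,8,8] → ·
    (2,7)@(5, 15): e=[20,-12,0] → ·  [on edge]
    (2,9)@(5, 19): e=[0,0,8] → ·  [on edge]
    (1,10)@(3, 21): e=[28,-20,0] → ·  [on edge]
  covered (2 px):
    · · · · ·
    · · · · #
    · · · · ·
    · · · · ·
    · · · · ·
    · · · # ·
    · · · · ·
    · · · · ·
    · · · · ·
    · · · · ·
    · · · · ·
T2:
  2·area = 15
  edge (9, 14)→(7, 15): d=(-2,1) right/bottom  bias=-1
  edge (7, 15)→(2, 10): d=(-5,-5) top-left  bias=+0
  edge (2, 10)→(9, 14): d=(7,4) right/bottom  bias=-1
    (0,4)@(1, 9): e=[18,0,-3] → ·  [on edge]
    (1,5)@(3, 11): e=[12,0,3] → #  [on edge]
    (2,5)@(5, 11): e=[10,10,-5] → ·
    (1,6)@(3, 13): e=[8,-10,17] → ·
    (2,6)@(5, 13): e=[6,0,9] → #  [on edge]
    (3,6)@(7, 13): e=[4,10,1] → #
    (4,6)@(9, 13): e=[2,20,-7] → ·
    (2,7)@(5, 15): e=[2,-10,23] → ·
    (3,7)@(7, 15): e=[0,0,15] → ·  [on edge]
    (1,8)@(3, 17): e=[0,-30,45] → ·  [on edge]
    (4,8)@(9, 17): e=[-6,0,21] → ·  [on edge]
  covered (3 px):
    · · · · ·
    · · · · ·
    · · · · ·
    · · · · ·
    · · · · ·
    · # · · ·
    · · # # ·
    · · · · ·
    · · · · ·
    · · · · ·
    · · · · ·

Answer: "outside"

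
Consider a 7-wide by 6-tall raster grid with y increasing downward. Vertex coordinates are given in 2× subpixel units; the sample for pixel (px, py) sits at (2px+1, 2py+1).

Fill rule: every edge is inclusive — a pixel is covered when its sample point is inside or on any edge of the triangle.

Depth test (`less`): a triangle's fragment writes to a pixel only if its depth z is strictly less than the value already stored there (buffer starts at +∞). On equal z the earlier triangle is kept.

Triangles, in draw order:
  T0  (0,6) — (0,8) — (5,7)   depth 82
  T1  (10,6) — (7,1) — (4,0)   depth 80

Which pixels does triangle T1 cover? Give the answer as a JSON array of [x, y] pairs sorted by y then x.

T0:
  2·area = 10  (B↔C swapped to make it positive)
  edge (0, 6)→(5, 7): d=(5,1) inclusive
  edge (5, 7)→(0, 8): d=(-5,1) inclusive
  edge (0, 8)→(0, 6): d=(0,-2) inclusive
    (0,3)@(1, 7): e=[4,4,2] → X
    (1,3)@(3, 7): e=[2,2,6] → X
    (2,3)@(5, 7): e=[0,0,10] → X  [on edge]
    (3,3)@(7, 7): e=[-2,-2,14] → .
    (0,4)@(1, 9): e=[14,-6,2] → .
    (1,4)@(3, 9): e=[12,-8,6] → .
    (2,4)@(5, 9): e=[10,-10,10] → .
  covered (3 px):
    . . . . . . .
    . . . . . . .
    . . . . . . .
    X X X . . . .
    . . . . . . .
    . . . . . . .
T1:
  2·area = 12  (B↔C swapped to make it positive)
  edge (10, 6)→(4, 0): d=(-6,-6) inclusive
  edge (4, 0)→(7, 1): d=(3,1) inclusive
  edge (7, 1)→(10, 6): d=(3,5) inclusive
    (2,0)@(5, 1): e=[0,2,10] → X  [on edge]
    (3,0)@(7, 1): e=[12,0,0] → X  [on edge]
    (4,0)@(9, 1): e=[24,-2,-10] → .
    (2,1)@(5, 3): e=[-12,8,16] → .
    (3,1)@(7, 3): e=[0,6,6] → X  [on edge]
    (4,1)@(9, 3): e=[12,4,-4] → .
    (6,1)@(13, 3): e=[36,0,-24] → .  [on edge]
    (3,2)@(7, 5): e=[-12,12,12] → .
    (4,2)@(9, 5): e=[0,10,2] → X  [on edge]
    (5,2)@(11, 5): e=[12,8,-8] → .
    (4,3)@(9, 7): e=[-12,16,8] → .
    (5,3)@(11, 7): e=[0,14,-2] → .  [on edge]
    (6,4)@(13, 9): e=[0,18,-6] → .  [on edge]
    (6,5)@(13, 11): e=[-12,24,0] → .  [on edge]
  covered (4 px):
    . . X X . . .
    . . . X . . .
    . . . . X . .
    . . . . . . .
    . . . . . . .
    . . . . . . .

Final: [[2,0],[3,0],[3,1],[4,2]]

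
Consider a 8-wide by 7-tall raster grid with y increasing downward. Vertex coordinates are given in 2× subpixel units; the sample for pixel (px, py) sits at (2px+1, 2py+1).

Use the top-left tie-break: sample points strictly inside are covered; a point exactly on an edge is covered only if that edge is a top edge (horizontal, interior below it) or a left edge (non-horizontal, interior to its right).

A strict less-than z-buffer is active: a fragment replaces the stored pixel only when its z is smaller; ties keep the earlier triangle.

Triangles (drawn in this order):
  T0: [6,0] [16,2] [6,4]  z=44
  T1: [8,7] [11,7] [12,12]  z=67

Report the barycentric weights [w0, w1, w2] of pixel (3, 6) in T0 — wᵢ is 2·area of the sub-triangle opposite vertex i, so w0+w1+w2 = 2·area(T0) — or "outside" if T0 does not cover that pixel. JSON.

T0:
  2·area = 40
  edge (6, 0)→(16, 2): d=(10,2) right/bottom  bias=-1
  edge (16, 2)→(6, 4): d=(-10,2) right/bottom  bias=-1
  edge (6, 4)→(6, 0): d=(0,-4) top-left  bias=+0
    (3,0)@(7, 1): e=[8,28,4] → █
    (4,0)@(9, 1): e=[4,24,12] → █
    (5,0)@(11, 1): e=[0,20,20] → ·  [on edge]
    (3,1)@(7, 3): e=[28,8,4] → █
    (5,1)@(11, 3): e=[20,0,20] → ·  [on edge]
    (0,2)@(1, 5): e=[60,0,-20] → ·  [on edge]
    (3,2)@(7, 5): e=[48,-12,4] → ·
    (4,2)@(9, 5): e=[44,-16,12] → ·
  covered (4 px):
    · · · █ █ · · ·
    · · · █ █ · · ·
    · · · · · · · ·
    · · · · · · · ·
    · · · · · · · ·
    · · · · · · · ·
    · · · · · · · ·
T1:
  2·area = 15
  edge (8, 7)→(11, 7): d=(3,0) top-left  bias=+0
  edge (11, 7)→(12, 12): d=(1,5) right/bottom  bias=-1
  edge (12, 12)→(8, 7): d=(-4,-5) top-left  bias=+0
    (0,3)@(1, 7): e=[0,50,-35] → ·  [on edge]
    (1,3)@(3, 7): e=[0,40,-25] → ·  [on edge]
    (2,3)@(5, 7): e=[0,30,-15] → ·  [on edge]
    (3,3)@(7, 7): e=[0,20,-5] → ·  [on edge]
    (4,3)@(9, 7): e=[0,10,5] → █  [on edge]
    (5,3)@(11, 7): e=[0,0,15] → ·  [on edge]
    (6,3)@(13, 7): e=[0,-10,25] → ·  [on edge]
    (7,3)@(15, 7): e=[0,-20,35] → ·  [on edge]
    (4,4)@(9, 9): e=[6,12,-3] → ·
    (5,4)@(11, 9): e=[6,2,7] → █
    (6,4)@(13, 9): e=[6,-8,17] → ·
    (5,5)@(11, 11): e=[12,4,-1] → ·
  covered (2 px):
    · · · · · · · ·
    · · · · · · · ·
    · · · · · · · ·
    · · · · █ · · ·
    · · · · · █ · ·
    · · · · · · · ·
    · · · · · · · ·

Final: "outside"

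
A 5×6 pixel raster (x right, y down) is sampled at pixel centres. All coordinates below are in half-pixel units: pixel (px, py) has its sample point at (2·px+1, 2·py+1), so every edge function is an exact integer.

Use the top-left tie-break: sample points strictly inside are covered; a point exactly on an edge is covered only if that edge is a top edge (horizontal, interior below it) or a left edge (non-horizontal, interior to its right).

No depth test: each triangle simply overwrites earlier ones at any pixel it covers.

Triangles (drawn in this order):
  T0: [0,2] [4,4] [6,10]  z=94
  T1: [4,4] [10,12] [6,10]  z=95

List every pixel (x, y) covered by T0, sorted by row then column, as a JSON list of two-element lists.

T0:
  2·area = 20
  edge (0, 2)→(4, 4): d=(4,2) right/bottom  bias=-1
  edge (4, 4)→(6, 10): d=(2,6) right/bottom  bias=-1
  edge (6, 10)→(0, 2): d=(-6,-8) top-left  bias=+0
    (1,0)@(3, 1): e=[-10,0,30] → .  [on edge]
    (0,1)@(1, 3): e=[2,16,2] → X
    (1,1)@(3, 3): e=[-2,4,18] → .
    (0,2)@(1, 5): e=[10,20,-10] → .
    (1,2)@(3, 5): e=[6,8,6] → X
    (2,2)@(5, 5): e=[2,-4,22] → .
    (1,3)@(3, 7): e=[14,12,-6] → .
    (2,3)@(5, 7): e=[10,0,10] → .  [on edge]
  covered (2 px):
    . . . . .
    X . . . .
    . X . . .
    . . . . .
    . . . . .
    . . . . .
T1:
  2·area = 20
  edge (4, 4)→(10, 12): d=(6,8) right/bottom  bias=-1
  edge (10, 12)→(6, 10): d=(-4,-2) top-left  bias=+0
  edge (6, 10)→(4, 4): d=(-2,-6) top-left  bias=+0
    (1,0)@(3, 1): e=[-10,30,0] → .  [on edge]
    (2,3)@(5, 7): e=[10,10,0] → X  [on edge]
    (3,3)@(7, 7): e=[-6,14,12] → .
    (2,4)@(5, 9): e=[22,2,-4] → .
    (3,4)@(7, 9): e=[6,6,8] → X
    (4,4)@(9, 9): e=[-10,10,20] → .
    (3,5)@(7, 11): e=[18,-2,4] → .
    (4,5)@(9, 11): e=[2,2,16] → X
  covered (3 px):
    . . . . .
    . . . . .
    . . . . .
    . . X . .
    . . . X .
    . . . . X

Final: [[0,1],[1,2]]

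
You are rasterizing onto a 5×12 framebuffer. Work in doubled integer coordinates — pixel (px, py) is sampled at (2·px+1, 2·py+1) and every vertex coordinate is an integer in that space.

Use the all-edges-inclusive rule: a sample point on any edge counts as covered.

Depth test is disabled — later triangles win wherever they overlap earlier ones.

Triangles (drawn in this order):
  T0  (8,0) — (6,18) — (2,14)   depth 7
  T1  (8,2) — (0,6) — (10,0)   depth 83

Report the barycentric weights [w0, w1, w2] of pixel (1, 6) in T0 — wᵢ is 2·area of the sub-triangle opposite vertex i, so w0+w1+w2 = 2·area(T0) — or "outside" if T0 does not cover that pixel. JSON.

T0:
  2·area = 80
  edge (8, 0)→(6, 18): d=(-2,18) inclusive
  edge (6, 18)→(2, 14): d=(-4,-4) inclusive
  edge (2, 14)→(8, 0): d=(6,-14) inclusive
    (3,1)@(7, 3): e=[12,64,4] → █
    (4,1)@(9, 3): e=[-24,72,32] → ·
    (3,2)@(7, 5): e=[8,56,16] → █
    (4,2)@(9, 5): e=[-28,64,44] → ·
    (2,3)@(5, 7): e=[40,40,0] → █  [on edge]
    (4,3)@(9, 7): e=[-32,56,56] → ·
    (2,4)@(5, 9): e=[36,32,12] → █
    (3,4)@(7, 9): e=[0,40,40] → █  [on edge]
    (4,4)@(9, 9): e=[-36,48,68] → ·
    (2,5)@(5, 11): e=[32,24,24] → █
    (3,5)@(7, 11): e=[-4,32,52] → ·
    (0,6)@(1, 13): e=[100,0,-20] → ·  [on edge]
    (1,7)@(3, 15): e=[60,0,20] → █  [on edge]
    (2,8)@(5, 17): e=[20,0,60] → █  [on edge]
    (3,9)@(7, 19): e=[-20,0,100] → ·  [on edge]
    (4,10)@(9, 21): e=[-60,0,140] → ·  [on edge]
  covered (12 px):
    · · · · ·
    · · · █ ·
    · · · █ ·
    · · █ █ ·
    · · █ █ ·
    · · █ · ·
    · █ █ · ·
    · █ █ · ·
    · · █ · ·
    · · · · ·
    · · · · ·
    · · · · ·
T1:
  2·area = 8
  edge (8, 2)→(0, 6): d=(-8,4) inclusive
  edge (0, 6)→(10, 0): d=(10,-6) inclusive
  edge (10, 0)→(8, 2): d=(-2,2) inclusive
    (4,0)@(9, 1): e=[4,4,0] → █  [on edge]
    (2,1)@(5, 3): e=[4,0,4] → █  [on edge]
    (3,1)@(7, 3): e=[-4,12,0] → ·  [on edge]
    (4,1)@(9, 3): e=[-12,24,-4] → ·
    (2,2)@(5, 5): e=[-12,20,0] → ·  [on edge]
    (1,3)@(3, 7): e=[-20,28,0] → ·  [on edge]
    (0,4)@(1, 9): e=[-28,36,0] → ·  [on edge]
  covered (2 px):
    · · · · █
    · · █ · ·
    · · · · ·
    · · · · ·
    · · · · ·
    · · · · ·
    · · · · ·
    · · · · ·
    · · · · ·
    · · · · ·
    · · · · ·
    · · · · ·

Final: [8,8,64]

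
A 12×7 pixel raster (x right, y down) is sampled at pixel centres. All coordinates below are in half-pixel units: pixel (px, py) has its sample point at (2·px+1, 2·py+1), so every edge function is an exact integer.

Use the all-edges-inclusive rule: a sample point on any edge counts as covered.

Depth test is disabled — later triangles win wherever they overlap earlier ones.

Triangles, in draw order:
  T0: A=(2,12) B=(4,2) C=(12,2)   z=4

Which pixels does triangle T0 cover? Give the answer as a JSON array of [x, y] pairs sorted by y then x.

T0:
  2·area = 80
  edge (2, 12)→(4, 2): d=(2,-10) inclusive
  edge (4, 2)→(12, 2): d=(8,0) inclusive
  edge (12, 2)→(2, 12): d=(-10,10) inclusive
    (6,0)@(13, 1): e=[88,-8,0] → ·  [on edge]
    (2,1)@(5, 3): e=[12,8,60] → #
    (3,1)@(7, 3): e=[32,8,40] → #
    (4,1)@(9, 3): e=[52,8,20] → #
    (5,1)@(11, 3): e=[72,8,0] → #  [on edge]
    (6,1)@(13, 3): e=[92,8,-20] → ·
    (2,2)@(5, 5): e=[16,24,40] → #
    (4,2)@(9, 5): e=[56,24,0] → #  [on edge]
    (5,2)@(11, 5): e=[76,24,-20] → ·
    (1,3)@(3, 7): e=[0,40,40] → #  [on edge]
    (3,3)@(7, 7): e=[40,40,0] → #  [on edge]
    (4,3)@(9, 7): e=[60,40,-20] → ·
    (2,4)@(5, 9): e=[24,56,0] → #  [on edge]
    (1,5)@(3, 11): e=[8,72,0] → #  [on edge]
    (0,6)@(1, 13): e=[-8,88,0] → ·  [on edge]
  covered (13 px):
    · · · · · · · · · · · ·
    · · # # # # · · · · · ·
    · · # # # · · · · · · ·
    · # # # · · · · · · · ·
    · # # · · · · · · · · ·
    · # · · · · · · · · · ·
    · · · · · · · · · · · ·

Final: [[2,1],[3,1],[4,1],[5,1],[2,2],[3,2],[4,2],[1,3],[2,3],[3,3],[1,4],[2,4],[1,5]]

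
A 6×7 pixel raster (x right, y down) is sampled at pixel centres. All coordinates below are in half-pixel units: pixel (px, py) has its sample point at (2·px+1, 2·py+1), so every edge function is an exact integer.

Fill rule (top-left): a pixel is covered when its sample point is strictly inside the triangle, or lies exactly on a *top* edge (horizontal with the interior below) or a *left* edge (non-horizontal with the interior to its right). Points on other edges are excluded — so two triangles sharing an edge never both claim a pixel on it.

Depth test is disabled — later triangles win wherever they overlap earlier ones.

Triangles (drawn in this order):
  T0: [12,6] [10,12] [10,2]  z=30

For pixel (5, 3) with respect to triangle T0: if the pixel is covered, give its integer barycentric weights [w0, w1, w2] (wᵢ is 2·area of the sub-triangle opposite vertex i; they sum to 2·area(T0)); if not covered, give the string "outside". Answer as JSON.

T0:
  2·area = 20
  edge (12, 6)→(10, 12): d=(-2,6) right/bottom  bias=-1
  edge (10, 12)→(10, 2): d=(0,-10) top-left  bias=+0
  edge (10, 2)→(12, 6): d=(2,4) right/bottom  bias=-1
    (5,2)@(11, 5): e=[8,10,2] → █
    (5,3)@(11, 7): e=[4,10,6] → █
    (5,4)@(11, 9): e=[0,10,10] → ·  [on edge]
  covered (2 px):
    · · · · · ·
    · · · · · ·
    · · · · · █
    · · · · · █
    · · · · · ·
    · · · · · ·
    · · · · · ·

Final: [10,6,4]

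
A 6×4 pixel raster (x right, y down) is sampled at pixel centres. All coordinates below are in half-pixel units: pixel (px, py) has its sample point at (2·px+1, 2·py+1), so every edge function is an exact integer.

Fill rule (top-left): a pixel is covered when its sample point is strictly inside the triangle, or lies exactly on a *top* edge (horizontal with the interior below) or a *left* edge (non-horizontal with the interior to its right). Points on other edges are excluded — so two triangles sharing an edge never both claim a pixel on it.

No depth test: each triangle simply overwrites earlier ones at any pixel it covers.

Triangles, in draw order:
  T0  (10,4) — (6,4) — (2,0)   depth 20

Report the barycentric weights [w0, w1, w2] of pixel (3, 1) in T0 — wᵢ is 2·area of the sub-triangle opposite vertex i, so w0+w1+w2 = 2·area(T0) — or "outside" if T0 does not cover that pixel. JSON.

T0:
  2·area = 16
  edge (10, 4)→(6, 4): d=(-4,0) right/bottom  bias=-1
  edge (6, 4)→(2, 0): d=(-4,-4) top-left  bias=+0
  edge (2, 0)→(10, 4): d=(8,4) right/bottom  bias=-1
    (1,0)@(3, 1): e=[12,0,4] → #  [on edge]
    (2,0)@(5, 1): e=[12,8,-4] → ·
    (1,1)@(3, 3): e=[4,-8,20] → ·
    (2,1)@(5, 3): e=[4,0,12] → #  [on edge]
    (3,1)@(7, 3): e=[4,8,4] → #
    (4,1)@(9, 3): e=[4,16,-4] → ·
    (2,2)@(5, 5): e=[-4,-8,28] → ·
    (3,2)@(7, 5): e=[-4,0,20] → ·  [on edge]
    (4,3)@(9, 7): e=[-12,0,28] → ·  [on edge]
  covered (3 px):
    · # · · · ·
    · · # # · ·
    · · · · · ·
    · · · · · ·

Result: [8,4,4]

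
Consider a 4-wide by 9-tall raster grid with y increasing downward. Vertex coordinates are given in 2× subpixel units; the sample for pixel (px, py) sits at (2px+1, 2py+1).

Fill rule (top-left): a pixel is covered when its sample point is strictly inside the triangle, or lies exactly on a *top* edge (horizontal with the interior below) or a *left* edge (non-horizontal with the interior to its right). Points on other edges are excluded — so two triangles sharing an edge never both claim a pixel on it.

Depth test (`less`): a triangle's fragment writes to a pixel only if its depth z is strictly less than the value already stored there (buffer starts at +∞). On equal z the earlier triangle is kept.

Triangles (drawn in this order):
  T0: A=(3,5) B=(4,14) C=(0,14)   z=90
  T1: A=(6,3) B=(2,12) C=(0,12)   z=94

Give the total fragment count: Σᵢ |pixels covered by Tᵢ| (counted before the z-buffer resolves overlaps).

T0:
  2·area = 36
  edge (3, 5)→(4, 14): d=(1,9) right/bottom  bias=-1
  edge (4, 14)→(0, 14): d=(-4,0) right/bottom  bias=-1
  edge (0, 14)→(3, 5): d=(3,-9) top-left  bias=+0
    (1,2)@(3, 5): e=[0,36,0] → ·  [on edge]
    (1,3)@(3, 7): e=[2,28,6] → #
    (2,3)@(5, 7): e=[-16,28,24] → ·
    (1,4)@(3, 9): e=[4,20,12] → #
    (2,4)@(5, 9): e=[-14,20,30] → ·
    (0,5)@(1, 11): e=[24,12,0] → #  [on edge]
    (2,5)@(5, 11): e=[-12,12,36] → ·
    (0,6)@(1, 13): e=[26,4,6] → #
    (2,6)@(5, 13): e=[-10,4,42] → ·
    (0,7)@(1, 15): e=[28,-4,12] → ·
    (1,7)@(3, 15): e=[10,-4,30] → ·
  covered (6 px):
    · · · ·
    · · · ·
    · · · ·
    · # · ·
    · # · ·
    # # · ·
    # # · ·
    · · · ·
    · · · ·
T1:
  2·area = 18
  edge (6, 3)→(2, 12): d=(-4,9) right/bottom  bias=-1
  edge (2, 12)→(0, 12): d=(-2,0) right/bottom  bias=-1
  edge (0, 12)→(6, 3): d=(6,-9) top-left  bias=+0
    (2,2)@(5, 5): e=[1,14,3] → #
    (3,2)@(7, 5): e=[-17,14,21] → ·
    (2,3)@(5, 7): e=[-7,10,15] → ·
    (1,4)@(3, 9): e=[3,6,9] → #
    (2,4)@(5, 9): e=[-15,6,27] → ·
    (0,5)@(1, 11): e=[13,2,3] → #
    (1,5)@(3, 11): e=[-5,2,21] → ·
    (0,6)@(1, 13): e=[5,-2,15] → ·
  covered (3 px):
    · · · ·
    · · · ·
    · · # ·
    · · · ·
    · # · ·
    # · · ·
    · · · ·
    · · · ·
    · · · ·

Answer: 9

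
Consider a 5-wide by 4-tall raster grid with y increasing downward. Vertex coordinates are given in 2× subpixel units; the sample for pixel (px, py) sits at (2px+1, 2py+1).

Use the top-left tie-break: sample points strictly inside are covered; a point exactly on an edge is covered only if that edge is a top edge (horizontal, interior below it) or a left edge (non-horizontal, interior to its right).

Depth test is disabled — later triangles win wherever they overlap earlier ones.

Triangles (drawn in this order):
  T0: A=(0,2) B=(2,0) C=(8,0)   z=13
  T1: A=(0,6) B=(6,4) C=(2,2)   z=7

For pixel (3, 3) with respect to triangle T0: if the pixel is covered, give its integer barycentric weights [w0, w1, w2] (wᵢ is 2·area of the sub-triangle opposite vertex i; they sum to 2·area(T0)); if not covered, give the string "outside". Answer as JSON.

T0:
  2·area = 12
  edge (0, 2)→(2, 0): d=(2,-2) top-left  bias=+0
  edge (2, 0)→(8, 0): d=(6,0) top-left  bias=+0
  edge (8, 0)→(0, 2): d=(-8,2) right/bottom  bias=-1
    (0,0)@(1, 1): e=[0,6,6] → █  [on edge]
    (1,0)@(3, 1): e=[4,6,2] → █
    (2,0)@(5, 1): e=[8,6,-2] → ·
    (0,1)@(1, 3): e=[4,18,-10] → ·
    (1,1)@(3, 3): e=[8,18,-14] → ·
  covered (2 px):
    █ █ · · ·
    · · · · ·
    · · · · ·
    · · · · ·
T1:
  2·area = 20  (B↔C swapped to make it positive)
  edge (0, 6)→(2, 2): d=(2,-4) top-left  bias=+0
  edge (2, 2)→(6, 4): d=(4,2) right/bottom  bias=-1
  edge (6, 4)→(0, 6): d=(-6,2) right/bottom  bias=-1
    (1,1)@(3, 3): e=[6,2,12] → █
    (2,1)@(5, 3): e=[14,-2,8] → ·
    (4,1)@(9, 3): e=[30,-10,0] → ·  [on edge]
    (0,2)@(1, 5): e=[2,14,4] → █
    (1,2)@(3, 5): e=[10,10,0] → ·  [on edge]
    (0,3)@(1, 7): e=[6,22,-8] → ·
  covered (2 px):
    · · · · ·
    · █ · · ·
    █ · · · ·
    · · · · ·

Answer: "outside"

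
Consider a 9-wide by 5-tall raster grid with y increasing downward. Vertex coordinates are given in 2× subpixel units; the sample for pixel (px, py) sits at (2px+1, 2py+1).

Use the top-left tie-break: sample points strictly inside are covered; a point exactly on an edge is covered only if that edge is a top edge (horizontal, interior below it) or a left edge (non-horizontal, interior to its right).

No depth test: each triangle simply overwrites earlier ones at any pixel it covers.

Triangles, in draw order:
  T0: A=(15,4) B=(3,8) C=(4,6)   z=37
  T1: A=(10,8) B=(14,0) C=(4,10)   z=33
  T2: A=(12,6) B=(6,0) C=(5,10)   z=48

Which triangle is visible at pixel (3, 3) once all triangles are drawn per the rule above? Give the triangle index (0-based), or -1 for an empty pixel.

T0:
  2·area = 20
  edge (15, 4)→(3, 8): d=(-12,4) right/bottom  bias=-1
  edge (3, 8)→(4, 6): d=(1,-2) top-left  bias=+0
  edge (4, 6)→(15, 4): d=(11,-2) top-left  bias=+0
    (5,2)@(11, 5): e=[4,13,3] → #
    (6,2)@(13, 5): e=[-4,17,7] → ·
    (2,3)@(5, 7): e=[4,3,13] → #
    (3,3)@(7, 7): e=[-4,7,17] → ·
    (5,3)@(11, 7): e=[-20,15,25] → ·
    (2,4)@(5, 9): e=[-20,5,35] → ·
  covered (2 px):
    · · · · · · · · ·
    · · · · · · · · ·
    · · · · · # · · ·
    · · # · · · · · ·
    · · · · · · · · ·
T1:
  2·area = 40  (B↔C swapped to make it positive)
  edge (10, 8)→(4, 10): d=(-6,2) right/bottom  bias=-1
  edge (4, 10)→(14, 0): d=(10,-10) top-left  bias=+0
  edge (14, 0)→(10, 8): d=(-4,8) right/bottom  bias=-1
    (6,0)@(13, 1): e=[36,0,4] → #  [on edge]
    (7,0)@(15, 1): e=[32,20,-12] → ·
    (5,1)@(11, 3): e=[28,0,12] → #  [on edge]
    (6,1)@(13, 3): e=[24,20,-4] → ·
    (4,2)@(9, 5): e=[20,0,20] → #  [on edge]
    (6,2)@(13, 5): e=[12,40,-12] → ·
    (3,3)@(7, 7): e=[12,0,28] → #  [on edge]
    (5,3)@(11, 7): e=[4,40,-4] → ·
    (6,3)@(13, 7): e=[0,60,-20] → ·  [on edge]
    (2,4)@(5, 9): e=[4,0,36] → #  [on edge]
    (3,4)@(7, 9): e=[0,20,20] → ·  [on edge]
    (4,4)@(9, 9): e=[-4,40,4] → ·
  covered (7 px):
    · · · · · · # · ·
    · · · · · # · · ·
    · · · · # # · · ·
    · · · # # · · · ·
    · · # · · · · · ·
T2:
  2·area = 66  (B↔C swapped to make it positive)
  edge (12, 6)→(5, 10): d=(-7,4) right/bottom  bias=-1
  edge (5, 10)→(6, 0): d=(1,-10) top-left  bias=+0
  edge (6, 0)→(12, 6): d=(6,6) right/bottom  bias=-1
    (3,0)@(7, 1): e=[55,11,0] → ·  [on edge]
    (3,1)@(7, 3): e=[41,13,12] → #
    (4,1)@(9, 3): e=[33,33,0] → ·  [on edge]
    (3,2)@(7, 5): e=[27,15,24] → #
    (4,2)@(9, 5): e=[19,35,12] → #
    (5,2)@(11, 5): e=[11,55,0] → ·  [on edge]
    (3,3)@(7, 7): e=[13,17,36] → #
    (5,3)@(11, 7): e=[-3,57,12] → ·
    (6,3)@(13, 7): e=[-11,77,0] → ·  [on edge]
    (3,4)@(7, 9): e=[-1,19,48] → ·
    (4,4)@(9, 9): e=[-9,39,36] → ·
    (7,4)@(15, 9): e=[-33,99,0] → ·  [on edge]
  covered (5 px):
    · · · · · · · · ·
    · · · # · · · · ·
    · · · # # · · · ·
    · · · # # · · · ·
    · · · · · · · · ·

Z-buffer (winner per pixel, '.' = empty):
  . . . . . . 1 . .
  . . . 2 . 1 . . .
  . . . 2 2 1 . . .
  . . 0 2 2 . . . .
  . . 1 . . . . . .

Answer: 2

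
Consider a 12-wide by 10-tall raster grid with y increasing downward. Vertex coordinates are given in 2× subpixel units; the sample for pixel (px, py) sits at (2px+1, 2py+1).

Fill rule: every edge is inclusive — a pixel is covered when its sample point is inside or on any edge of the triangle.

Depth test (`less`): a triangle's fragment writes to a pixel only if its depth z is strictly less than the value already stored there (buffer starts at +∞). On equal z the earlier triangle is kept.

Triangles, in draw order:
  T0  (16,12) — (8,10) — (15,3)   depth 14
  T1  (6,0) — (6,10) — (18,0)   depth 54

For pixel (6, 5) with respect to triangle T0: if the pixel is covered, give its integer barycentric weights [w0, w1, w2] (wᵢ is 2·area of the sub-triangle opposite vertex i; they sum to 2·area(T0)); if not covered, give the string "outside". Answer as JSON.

T0:
  2·area = 70
  edge (16, 12)→(8, 10): d=(-8,-2) inclusive
  edge (8, 10)→(15, 3): d=(7,-7) inclusive
  edge (15, 3)→(16, 12): d=(1,9) inclusive
    (8,0)@(17, 1): e=[90,0,-20] → .  [on edge]
    (7,1)@(15, 3): e=[70,0,0] → X  [on edge]
    (8,1)@(17, 3): e=[74,14,-18] → .
    (6,2)@(13, 5): e=[50,0,20] → X  [on edge]
    (8,2)@(17, 5): e=[58,28,-16] → .
    (5,3)@(11, 7): e=[30,0,40] → X  [on edge]
    (8,3)@(17, 7): e=[42,42,-14] → .
    (4,4)@(9, 9): e=[10,0,60] → X  [on edge]
    (8,4)@(17, 9): e=[26,56,-12] → .
    (3,5)@(7, 11): e=[-10,0,80] → .  [on edge]
    (4,5)@(9, 11): e=[-6,14,62] → .
    (5,5)@(11, 11): e=[-2,28,44] → .
    (2,6)@(5, 13): e=[-30,0,100] → .  [on edge]
    (1,7)@(3, 15): e=[-50,0,120] → .  [on edge]
    (0,8)@(1, 17): e=[-70,0,140] → .  [on edge]
  covered (12 px):
    . . . . . . . . . . . .
    . . . . . . . X . . . .
    . . . . . . X X . . . .
    . . . . . X X X . . . .
    . . . . X X X X . . . .
    . . . . . . X X . . . .
    . . . . . . . . . . . .
    . . . . . . . . . . . .
    . . . . . . . . . . . .
    . . . . . . . . . . . .
T1:
  2·area = 120  (B↔C swapped to make it positive)
  edge (6, 0)→(18, 0): d=(12,0) inclusive
  edge (18, 0)→(6, 10): d=(-12,10) inclusive
  edge (6, 10)→(6, 0): d=(0,-10) inclusive
    (3,0)@(7, 1): e=[12,98,10] → X
    (4,0)@(9, 1): e=[12,78,30] → X
    (5,0)@(11, 1): e=[12,58,50] → X
    (6,0)@(13, 1): e=[12,38,70] → X
    (7,0)@(15, 1): e=[12,18,90] → X
    (8,0)@(17, 1): e=[12,-2,110] → .
    (3,1)@(7, 3): e=[36,74,10] → X
    (7,1)@(15, 3): e=[36,-6,90] → .
    (3,2)@(7, 5): e=[60,50,10] → X
    (6,2)@(13, 5): e=[60,-10,70] → .
    (3,3)@(7, 7): e=[84,26,10] → X
    (5,3)@(11, 7): e=[84,-14,50] → .
  covered (15 px):
    . . . X X X X X . . . .
    . . . X X X X . . . . .
    . . . X X X . . . . . .
    . . . X X . . . . . . .
    . . . X . . . . . . . .
    . . . . . . . . . . . .
    . . . . . . . . . . . .
    . . . . . . . . . . . .
    . . . . . . . . . . . .
    . . . . . . . . . . . .

Final: [42,26,2]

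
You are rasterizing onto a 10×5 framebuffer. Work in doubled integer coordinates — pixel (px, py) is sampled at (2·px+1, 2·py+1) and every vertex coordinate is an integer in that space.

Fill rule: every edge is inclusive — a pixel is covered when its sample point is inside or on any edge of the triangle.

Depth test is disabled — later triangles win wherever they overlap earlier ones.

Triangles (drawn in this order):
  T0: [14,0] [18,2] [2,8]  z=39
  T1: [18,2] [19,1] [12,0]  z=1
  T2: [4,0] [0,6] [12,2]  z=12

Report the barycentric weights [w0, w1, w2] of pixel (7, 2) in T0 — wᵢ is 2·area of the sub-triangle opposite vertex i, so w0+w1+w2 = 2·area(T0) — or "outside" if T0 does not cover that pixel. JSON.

T0:
  2·area = 56
  edge (14, 0)→(18, 2): d=(4,2) inclusive
  edge (18, 2)→(2, 8): d=(-16,6) inclusive
  edge (2, 8)→(14, 0): d=(12,-8) inclusive
    (6,0)@(13, 1): e=[6,46,4] → █
    (7,0)@(15, 1): e=[2,34,20] → █
    (8,0)@(17, 1): e=[-2,22,36] → ·
    (5,1)@(11, 3): e=[18,26,12] → █
    (8,1)@(17, 3): e=[6,-10,60] → ·
    (3,2)@(7, 5): e=[34,18,4] → █
    (4,2)@(9, 5): e=[30,6,20] → █
    (5,2)@(11, 5): e=[26,-6,36] → ·
    (6,2)@(13, 5): e=[22,-18,52] → ·
    (7,2)@(15, 5): e=[18,-30,68] → ·
    (3,3)@(7, 7): e=[42,-14,28] → ·
    (4,3)@(9, 7): e=[38,-26,44] → ·
  covered (7 px):
    · · · · · · █ █ · ·
    · · · · · █ █ █ · ·
    · · · █ █ · · · · ·
    · · · · · · · · · ·
    · · · · · · · · · ·
T1:
  2·area = 8  (B↔C swapped to make it positive)
  edge (18, 2)→(12, 0): d=(-6,-2) inclusive
  edge (12, 0)→(19, 1): d=(7,1) inclusive
  edge (19, 1)→(18, 2): d=(-1,1) inclusive
    (7,0)@(15, 1): e=[0,4,4] → █  [on edge]
    (8,0)@(17, 1): e=[4,2,2] → █
    (9,0)@(19, 1): e=[8,0,0] → █  [on edge]
    (7,1)@(15, 3): e=[-12,18,2] → ·
    (8,1)@(17, 3): e=[-8,16,0] → ·  [on edge]
    (9,1)@(19, 3): e=[-4,14,-2] → ·
    (7,2)@(15, 5): e=[-24,32,0] → ·  [on edge]
    (6,3)@(13, 7): e=[-40,48,0] → ·  [on edge]
    (5,4)@(11, 9): e=[-56,64,0] → ·  [on edge]
  covered (3 px):
    · · · · · · · █ █ █
    · · · · · · · · · ·
    · · · · · · · · · ·
    · · · · · · · · · ·
    · · · · · · · · · ·
T2:
  2·area = 56  (B↔C swapped to make it positive)
  edge (4, 0)→(12, 2): d=(8,2) inclusive
  edge (12, 2)→(0, 6): d=(-12,4) inclusive
  edge (0, 6)→(4, 0): d=(4,-6) inclusive
    (2,0)@(5, 1): e=[6,40,10] → █
    (3,0)@(7, 1): e=[2,32,22] → █
    (4,0)@(9, 1): e=[-2,24,34] → ·
    (7,0)@(15, 1): e=[-14,0,70] → ·  [on edge]
    (1,1)@(3, 3): e=[26,24,6] → █
    (4,1)@(9, 3): e=[14,0,42] → █  [on edge]
    (5,1)@(11, 3): e=[10,-8,54] → ·
    (0,2)@(1, 5): e=[46,8,2] → █
    (1,2)@(3, 5): e=[42,0,14] → █  [on edge]
    (2,2)@(5, 5): e=[38,-8,26] → ·
    (3,2)@(7, 5): e=[34,-16,38] → ·
    (4,2)@(9, 5): e=[30,-24,50] → ·
  covered (8 px):
    · · █ █ · · · · · ·
    · █ █ █ █ · · · · ·
    █ █ · · · · · · · ·
    · · · · · · · · · ·
    · · · · · · · · · ·

Final: "outside"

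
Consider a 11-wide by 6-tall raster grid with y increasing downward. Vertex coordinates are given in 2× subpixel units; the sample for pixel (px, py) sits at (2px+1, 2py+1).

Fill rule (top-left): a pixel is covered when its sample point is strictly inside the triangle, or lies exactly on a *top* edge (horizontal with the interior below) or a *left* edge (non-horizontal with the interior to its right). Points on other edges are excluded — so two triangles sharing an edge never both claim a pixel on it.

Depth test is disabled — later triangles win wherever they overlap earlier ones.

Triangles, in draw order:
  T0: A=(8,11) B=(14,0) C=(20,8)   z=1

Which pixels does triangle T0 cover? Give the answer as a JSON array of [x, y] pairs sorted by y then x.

T0:
  2·area = 114
  edge (8, 11)→(14, 0): d=(6,-11) top-left  bias=+0
  edge (14, 0)→(20, 8): d=(6,8) right/bottom  bias=-1
  edge (20, 8)→(8, 11): d=(-12,3) right/bottom  bias=-1
    (6,1)@(13, 3): e=[7,26,81] → █
    (7,1)@(15, 3): e=[29,10,75] → █
    (8,1)@(17, 3): e=[51,-6,69] → ·
    (6,2)@(13, 5): e=[19,38,57] → █
    (8,2)@(17, 5): e=[63,6,45] → █
    (9,2)@(19, 5): e=[85,-10,39] → ·
    (5,3)@(11, 7): e=[9,66,39] → █
    (9,3)@(19, 7): e=[97,2,15] → █
    (10,3)@(21, 7): e=[119,-14,9] → ·
    (5,4)@(11, 9): e=[21,78,15] → █
    (8,4)@(17, 9): e=[87,30,-3] → ·
    (9,4)@(19, 9): e=[109,14,-9] → ·
  covered (13 px):
    · · · · · · · · · · ·
    · · · · · · █ █ · · ·
    · · · · · · █ █ █ · ·
    · · · · · █ █ █ █ █ ·
    · · · · · █ █ █ · · ·
    · · · · · · · · · · ·

Answer: [[6,1],[7,1],[6,2],[7,2],[8,2],[5,3],[6,3],[7,3],[8,3],[9,3],[5,4],[6,4],[7,4]]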